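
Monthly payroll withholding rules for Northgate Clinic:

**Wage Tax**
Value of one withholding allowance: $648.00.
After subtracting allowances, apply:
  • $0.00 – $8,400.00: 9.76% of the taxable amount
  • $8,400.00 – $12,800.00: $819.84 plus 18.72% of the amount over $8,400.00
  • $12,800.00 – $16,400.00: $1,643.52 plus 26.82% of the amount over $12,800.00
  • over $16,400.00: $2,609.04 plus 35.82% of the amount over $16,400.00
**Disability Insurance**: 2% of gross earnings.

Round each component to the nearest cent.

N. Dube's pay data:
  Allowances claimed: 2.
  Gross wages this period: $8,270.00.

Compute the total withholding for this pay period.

Wage Tax: taxable = $8,270.00 − 2×$648.00 = $6,974.00
  9.76% × $6,974.00 = $680.66
Disability Insurance: 2% × $8,270.00 = $165.40
Total: $680.66 + $165.40 = $846.06

$846.06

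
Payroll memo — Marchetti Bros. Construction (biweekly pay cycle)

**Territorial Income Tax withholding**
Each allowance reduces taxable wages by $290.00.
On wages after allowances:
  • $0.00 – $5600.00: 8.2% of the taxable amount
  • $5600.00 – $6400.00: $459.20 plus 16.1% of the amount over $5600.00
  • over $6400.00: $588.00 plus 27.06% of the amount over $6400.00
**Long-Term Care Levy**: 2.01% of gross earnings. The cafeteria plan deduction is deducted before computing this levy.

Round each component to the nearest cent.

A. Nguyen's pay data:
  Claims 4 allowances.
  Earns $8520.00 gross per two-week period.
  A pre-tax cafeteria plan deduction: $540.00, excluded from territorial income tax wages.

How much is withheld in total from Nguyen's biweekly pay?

$862.05

Territorial Income Tax: taxable = $8520.00 − $540.00 − 4×$290.00 = $6820.00
  $588.00 + 27.06% × ($6820.00 − $6400.00) = $588.00 + 27.06% × $420.00 = $701.65
Long-Term Care Levy: 2.01% × $7980.00 = $160.40
Total: $701.65 + $160.40 = $862.05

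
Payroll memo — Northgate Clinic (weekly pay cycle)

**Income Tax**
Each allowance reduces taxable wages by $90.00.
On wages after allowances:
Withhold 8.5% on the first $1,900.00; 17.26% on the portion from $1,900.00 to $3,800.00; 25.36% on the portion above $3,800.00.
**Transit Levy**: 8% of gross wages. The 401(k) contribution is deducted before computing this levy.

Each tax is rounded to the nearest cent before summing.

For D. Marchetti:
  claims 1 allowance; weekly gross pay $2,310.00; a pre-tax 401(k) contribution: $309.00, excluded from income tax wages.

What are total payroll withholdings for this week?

Income Tax: taxable = $2,310.00 − $309.00 − 1×$90.00 = $1,911.00
  $161.50 + 17.26% × ($1,911.00 − $1,900.00) = $161.50 + 17.26% × $11.00 = $163.40
Transit Levy: 8% × $2,001.00 = $160.08
Total: $163.40 + $160.08 = $323.48

$323.48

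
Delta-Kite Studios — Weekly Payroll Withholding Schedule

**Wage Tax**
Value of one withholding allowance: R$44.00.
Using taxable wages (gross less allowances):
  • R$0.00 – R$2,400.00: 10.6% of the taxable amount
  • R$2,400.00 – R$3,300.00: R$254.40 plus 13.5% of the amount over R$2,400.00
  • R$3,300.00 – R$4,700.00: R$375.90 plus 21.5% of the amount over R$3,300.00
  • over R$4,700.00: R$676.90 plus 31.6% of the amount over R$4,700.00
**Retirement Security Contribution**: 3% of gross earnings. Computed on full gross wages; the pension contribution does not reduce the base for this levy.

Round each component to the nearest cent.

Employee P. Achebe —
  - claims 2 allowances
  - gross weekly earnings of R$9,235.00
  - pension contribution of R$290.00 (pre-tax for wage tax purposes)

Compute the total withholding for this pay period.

Wage Tax: taxable = R$9,235.00 − R$290.00 − 2×R$44.00 = R$8,857.00
  R$676.90 + 31.6% × (R$8,857.00 − R$4,700.00) = R$676.90 + 31.6% × R$4,157.00 = R$1,990.51
Retirement Security Contribution: 3% × R$9,235.00 = R$277.05
Total: R$1,990.51 + R$277.05 = R$2,267.56

R$2,267.56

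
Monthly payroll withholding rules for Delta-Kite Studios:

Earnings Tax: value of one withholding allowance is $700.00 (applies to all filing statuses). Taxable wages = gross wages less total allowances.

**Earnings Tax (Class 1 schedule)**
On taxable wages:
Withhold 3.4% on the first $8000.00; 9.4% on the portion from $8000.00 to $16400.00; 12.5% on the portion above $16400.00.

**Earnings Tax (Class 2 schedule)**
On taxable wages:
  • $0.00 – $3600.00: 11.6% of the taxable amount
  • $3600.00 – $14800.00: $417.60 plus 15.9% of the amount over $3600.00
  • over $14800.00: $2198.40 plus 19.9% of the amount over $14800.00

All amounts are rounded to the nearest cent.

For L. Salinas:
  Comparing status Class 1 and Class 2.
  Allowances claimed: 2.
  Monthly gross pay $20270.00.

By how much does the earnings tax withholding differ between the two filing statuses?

Earnings Tax (Class 1): taxable = $20270.00 − 2×$700.00 = $18870.00
  $1061.60 + 12.5% × ($18870.00 − $16400.00) = $1061.60 + 12.5% × $2470.00 = $1370.35
Earnings Tax (Class 2): taxable = $20270.00 − 2×$700.00 = $18870.00
  $2198.40 + 19.9% × ($18870.00 − $14800.00) = $2198.40 + 19.9% × $4070.00 = $3008.33
Difference: |$1370.35 − $3008.33| = $1637.98 (higher under Class 2)

$1637.98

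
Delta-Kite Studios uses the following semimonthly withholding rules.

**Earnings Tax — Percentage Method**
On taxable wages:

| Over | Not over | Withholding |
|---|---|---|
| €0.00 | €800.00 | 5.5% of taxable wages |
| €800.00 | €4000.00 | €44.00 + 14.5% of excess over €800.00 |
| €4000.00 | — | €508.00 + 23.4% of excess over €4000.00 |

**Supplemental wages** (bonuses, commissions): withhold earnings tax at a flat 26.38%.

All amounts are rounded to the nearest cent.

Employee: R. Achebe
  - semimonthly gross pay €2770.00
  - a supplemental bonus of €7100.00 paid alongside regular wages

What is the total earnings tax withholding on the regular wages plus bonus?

Earnings Tax: taxable = €2770.00
  €44.00 + 14.5% × (€2770.00 − €800.00) = €44.00 + 14.5% × €1970.00 = €329.65
Supplemental (26.38% flat on bonus): 26.38% × €7100.00 = €1872.98
Total earnings tax: €329.65 + €1872.98 = €2202.63

€2202.63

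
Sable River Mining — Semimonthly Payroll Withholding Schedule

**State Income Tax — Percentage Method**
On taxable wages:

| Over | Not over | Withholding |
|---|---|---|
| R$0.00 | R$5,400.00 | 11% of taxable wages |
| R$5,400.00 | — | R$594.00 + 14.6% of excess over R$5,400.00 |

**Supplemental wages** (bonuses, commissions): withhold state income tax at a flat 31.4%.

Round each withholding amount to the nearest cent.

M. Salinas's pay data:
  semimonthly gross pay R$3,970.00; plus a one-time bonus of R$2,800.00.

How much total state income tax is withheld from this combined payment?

State Income Tax: taxable = R$3,970.00
  11% × R$3,970.00 = R$436.70
Supplemental (31.4% flat on bonus): 31.4% × R$2,800.00 = R$879.20
Total state income tax: R$436.70 + R$879.20 = R$1,315.90

R$1,315.90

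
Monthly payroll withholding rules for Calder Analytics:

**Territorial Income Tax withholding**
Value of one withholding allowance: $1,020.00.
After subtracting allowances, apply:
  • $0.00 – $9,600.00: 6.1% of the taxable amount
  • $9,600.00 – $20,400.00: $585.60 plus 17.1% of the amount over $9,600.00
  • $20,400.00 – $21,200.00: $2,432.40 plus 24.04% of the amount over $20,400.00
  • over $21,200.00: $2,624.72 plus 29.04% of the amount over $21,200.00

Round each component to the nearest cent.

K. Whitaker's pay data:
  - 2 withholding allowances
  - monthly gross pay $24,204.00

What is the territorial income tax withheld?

Territorial Income Tax: taxable = $24,204.00 − 2×$1,020.00 = $22,164.00
  $2,624.72 + 29.04% × ($22,164.00 − $21,200.00) = $2,624.72 + 29.04% × $964.00 = $2,904.67

$2,904.67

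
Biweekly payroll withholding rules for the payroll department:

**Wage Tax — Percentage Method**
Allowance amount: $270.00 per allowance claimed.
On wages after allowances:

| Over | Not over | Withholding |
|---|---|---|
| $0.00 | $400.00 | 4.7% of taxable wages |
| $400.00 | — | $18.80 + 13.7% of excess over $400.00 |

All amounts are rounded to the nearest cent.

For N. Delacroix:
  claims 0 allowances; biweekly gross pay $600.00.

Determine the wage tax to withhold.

Wage Tax: taxable = $600.00
  $18.80 + 13.7% × ($600.00 − $400.00) = $18.80 + 13.7% × $200.00 = $46.20

$46.20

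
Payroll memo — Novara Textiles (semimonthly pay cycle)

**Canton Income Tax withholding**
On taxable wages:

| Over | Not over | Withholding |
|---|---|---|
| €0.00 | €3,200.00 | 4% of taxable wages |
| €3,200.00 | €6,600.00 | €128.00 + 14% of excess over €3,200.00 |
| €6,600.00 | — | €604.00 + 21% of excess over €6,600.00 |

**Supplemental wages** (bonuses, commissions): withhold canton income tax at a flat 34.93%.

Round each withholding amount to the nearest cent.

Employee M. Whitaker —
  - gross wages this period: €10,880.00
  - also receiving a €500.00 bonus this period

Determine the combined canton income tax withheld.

Canton Income Tax: taxable = €10,880.00
  €604.00 + 21% × (€10,880.00 − €6,600.00) = €604.00 + 21% × €4,280.00 = €1,502.80
Supplemental (34.93% flat on bonus): 34.93% × €500.00 = €174.65
Total canton income tax: €1,502.80 + €174.65 = €1,677.45

€1,677.45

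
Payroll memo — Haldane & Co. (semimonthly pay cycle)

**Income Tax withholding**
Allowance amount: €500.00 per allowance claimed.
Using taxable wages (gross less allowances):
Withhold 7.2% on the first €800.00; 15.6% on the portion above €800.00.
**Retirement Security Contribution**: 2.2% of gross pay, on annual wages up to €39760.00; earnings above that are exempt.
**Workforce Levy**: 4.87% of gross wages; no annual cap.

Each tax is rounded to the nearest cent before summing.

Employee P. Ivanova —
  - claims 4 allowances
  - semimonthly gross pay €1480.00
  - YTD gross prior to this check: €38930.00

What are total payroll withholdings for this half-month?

€90.34

Income Tax: taxable = €1480.00 − 4×€500.00 = €-520.00
  Taxable ≤ 0 → €0.00
Retirement Security Contribution: cap €39760.00 − YTD €38930.00 = €830.00 subject; 2.2% × €830.00 = €18.26
Workforce Levy: 4.87% × €1480.00 = €72.08
Total: €0.00 + €18.26 + €72.08 = €90.34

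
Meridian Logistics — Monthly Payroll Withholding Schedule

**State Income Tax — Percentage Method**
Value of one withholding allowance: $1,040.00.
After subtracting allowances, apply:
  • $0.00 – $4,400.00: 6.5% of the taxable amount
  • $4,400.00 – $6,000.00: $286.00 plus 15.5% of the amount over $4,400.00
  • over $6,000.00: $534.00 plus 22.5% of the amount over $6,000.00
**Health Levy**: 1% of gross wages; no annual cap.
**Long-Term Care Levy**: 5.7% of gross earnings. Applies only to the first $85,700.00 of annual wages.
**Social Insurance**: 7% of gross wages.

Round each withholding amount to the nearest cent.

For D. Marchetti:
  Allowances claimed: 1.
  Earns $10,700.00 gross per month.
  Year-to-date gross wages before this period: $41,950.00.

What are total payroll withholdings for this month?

$2,823.40

State Income Tax: taxable = $10,700.00 − 1×$1,040.00 = $9,660.00
  $534.00 + 22.5% × ($9,660.00 − $6,000.00) = $534.00 + 22.5% × $3,660.00 = $1,357.50
Health Levy: 1% × $10,700.00 = $107.00
Long-Term Care Levy: 5.7% × $10,700.00 = $609.90
Social Insurance: 7% × $10,700.00 = $749.00
Total: $1,357.50 + $107.00 + $609.90 + $749.00 = $2,823.40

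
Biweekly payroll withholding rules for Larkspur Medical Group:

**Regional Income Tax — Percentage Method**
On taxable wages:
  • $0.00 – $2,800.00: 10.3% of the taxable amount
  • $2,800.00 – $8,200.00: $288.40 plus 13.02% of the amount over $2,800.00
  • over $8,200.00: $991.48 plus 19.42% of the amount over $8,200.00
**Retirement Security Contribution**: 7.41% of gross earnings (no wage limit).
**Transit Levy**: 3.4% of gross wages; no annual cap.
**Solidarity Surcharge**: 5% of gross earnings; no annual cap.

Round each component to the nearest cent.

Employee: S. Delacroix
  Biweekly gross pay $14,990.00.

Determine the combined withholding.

$4,680.02

Regional Income Tax: taxable = $14,990.00
  $991.48 + 19.42% × ($14,990.00 − $8,200.00) = $991.48 + 19.42% × $6,790.00 = $2,310.10
Retirement Security Contribution: 7.41% × $14,990.00 = $1,110.76
Transit Levy: 3.4% × $14,990.00 = $509.66
Solidarity Surcharge: 5% × $14,990.00 = $749.50
Total: $2,310.10 + $1,110.76 + $509.66 + $749.50 = $4,680.02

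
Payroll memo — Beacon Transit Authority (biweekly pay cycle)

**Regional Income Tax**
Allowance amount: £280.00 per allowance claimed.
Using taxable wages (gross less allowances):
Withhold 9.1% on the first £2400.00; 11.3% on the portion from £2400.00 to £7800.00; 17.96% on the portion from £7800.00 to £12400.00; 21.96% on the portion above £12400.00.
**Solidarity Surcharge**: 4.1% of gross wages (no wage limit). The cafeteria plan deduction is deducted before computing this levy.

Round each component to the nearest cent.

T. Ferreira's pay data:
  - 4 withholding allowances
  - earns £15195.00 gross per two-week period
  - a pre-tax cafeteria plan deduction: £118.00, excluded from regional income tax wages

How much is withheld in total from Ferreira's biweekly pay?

Regional Income Tax: taxable = £15195.00 − £118.00 − 4×£280.00 = £13957.00
  £1654.76 + 21.96% × (£13957.00 − £12400.00) = £1654.76 + 21.96% × £1557.00 = £1996.68
Solidarity Surcharge: 4.1% × £15077.00 = £618.16
Total: £1996.68 + £618.16 = £2614.84

£2614.84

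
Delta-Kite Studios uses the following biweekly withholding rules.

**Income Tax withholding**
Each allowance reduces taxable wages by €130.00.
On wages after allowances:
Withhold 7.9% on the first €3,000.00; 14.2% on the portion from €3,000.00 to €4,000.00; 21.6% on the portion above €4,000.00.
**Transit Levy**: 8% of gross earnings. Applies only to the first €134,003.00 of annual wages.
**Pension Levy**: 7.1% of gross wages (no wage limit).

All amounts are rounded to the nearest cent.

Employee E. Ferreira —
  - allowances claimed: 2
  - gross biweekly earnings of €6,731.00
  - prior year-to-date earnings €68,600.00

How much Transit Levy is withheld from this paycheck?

Transit Levy: 8% × €6,731.00 = €538.48

€538.48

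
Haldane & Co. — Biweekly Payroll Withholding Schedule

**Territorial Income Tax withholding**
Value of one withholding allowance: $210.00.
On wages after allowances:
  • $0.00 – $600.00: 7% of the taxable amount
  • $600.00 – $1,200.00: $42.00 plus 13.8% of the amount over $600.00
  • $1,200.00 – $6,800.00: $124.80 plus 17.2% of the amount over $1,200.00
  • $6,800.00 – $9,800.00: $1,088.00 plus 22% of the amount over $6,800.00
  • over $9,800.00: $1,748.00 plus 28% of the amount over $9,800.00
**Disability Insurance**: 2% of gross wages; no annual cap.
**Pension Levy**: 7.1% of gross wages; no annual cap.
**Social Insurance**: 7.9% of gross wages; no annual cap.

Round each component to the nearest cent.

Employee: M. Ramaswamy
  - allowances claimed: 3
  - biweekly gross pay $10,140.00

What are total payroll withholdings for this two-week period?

$3,408.00

Territorial Income Tax: taxable = $10,140.00 − 3×$210.00 = $9,510.00
  $1,088.00 + 22% × ($9,510.00 − $6,800.00) = $1,088.00 + 22% × $2,710.00 = $1,684.20
Disability Insurance: 2% × $10,140.00 = $202.80
Pension Levy: 7.1% × $10,140.00 = $719.94
Social Insurance: 7.9% × $10,140.00 = $801.06
Total: $1,684.20 + $202.80 + $719.94 + $801.06 = $3,408.00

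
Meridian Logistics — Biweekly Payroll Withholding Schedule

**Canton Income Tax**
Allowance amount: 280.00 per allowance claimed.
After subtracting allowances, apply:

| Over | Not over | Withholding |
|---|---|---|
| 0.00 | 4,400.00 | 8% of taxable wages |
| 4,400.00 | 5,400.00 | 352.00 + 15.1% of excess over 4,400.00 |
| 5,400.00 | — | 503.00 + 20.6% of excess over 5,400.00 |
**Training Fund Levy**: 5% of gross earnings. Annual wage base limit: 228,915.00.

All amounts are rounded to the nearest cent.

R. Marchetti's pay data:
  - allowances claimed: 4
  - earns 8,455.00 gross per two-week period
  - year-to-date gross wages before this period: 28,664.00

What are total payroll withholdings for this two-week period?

1,324.36

Canton Income Tax: taxable = 8,455.00 − 4×280.00 = 7,335.00
  503.00 + 20.6% × (7,335.00 − 5,400.00) = 503.00 + 20.6% × 1,935.00 = 901.61
Training Fund Levy: 5% × 8,455.00 = 422.75
Total: 901.61 + 422.75 = 1,324.36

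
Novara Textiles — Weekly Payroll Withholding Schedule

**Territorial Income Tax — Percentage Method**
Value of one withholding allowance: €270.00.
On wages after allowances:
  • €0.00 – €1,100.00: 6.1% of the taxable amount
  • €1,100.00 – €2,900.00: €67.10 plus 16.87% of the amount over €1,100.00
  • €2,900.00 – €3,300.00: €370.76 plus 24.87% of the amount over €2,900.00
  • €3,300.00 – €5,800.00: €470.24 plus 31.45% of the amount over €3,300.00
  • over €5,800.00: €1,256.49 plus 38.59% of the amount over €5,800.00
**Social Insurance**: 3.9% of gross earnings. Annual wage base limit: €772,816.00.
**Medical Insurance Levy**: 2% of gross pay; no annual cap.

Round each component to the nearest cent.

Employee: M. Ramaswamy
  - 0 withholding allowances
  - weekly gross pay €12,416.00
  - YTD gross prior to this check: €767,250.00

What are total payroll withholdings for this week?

€4,274.99

Territorial Income Tax: taxable = €12,416.00
  €1,256.49 + 38.59% × (€12,416.00 − €5,800.00) = €1,256.49 + 38.59% × €6,616.00 = €3,809.60
Social Insurance: cap €772,816.00 − YTD €767,250.00 = €5,566.00 subject; 3.9% × €5,566.00 = €217.07
Medical Insurance Levy: 2% × €12,416.00 = €248.32
Total: €3,809.60 + €217.07 + €248.32 = €4,274.99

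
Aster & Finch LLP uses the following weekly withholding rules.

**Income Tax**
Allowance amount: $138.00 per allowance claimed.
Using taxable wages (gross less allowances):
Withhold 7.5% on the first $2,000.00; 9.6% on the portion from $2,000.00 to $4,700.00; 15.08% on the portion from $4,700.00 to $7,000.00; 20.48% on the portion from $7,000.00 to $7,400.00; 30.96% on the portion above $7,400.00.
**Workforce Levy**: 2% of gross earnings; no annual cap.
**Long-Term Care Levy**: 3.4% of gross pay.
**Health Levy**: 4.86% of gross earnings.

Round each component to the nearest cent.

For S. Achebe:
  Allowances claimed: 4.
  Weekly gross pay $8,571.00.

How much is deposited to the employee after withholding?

Income Tax: taxable = $8,571.00 − 4×$138.00 = $8,019.00
  $837.96 + 30.96% × ($8,019.00 − $7,400.00) = $837.96 + 30.96% × $619.00 = $1,029.60
Workforce Levy: 2% × $8,571.00 = $171.42
Long-Term Care Levy: 3.4% × $8,571.00 = $291.41
Health Levy: 4.86% × $8,571.00 = $416.55
Total withheld: $1,029.60 + $171.42 + $291.41 + $416.55 = $1,908.98
Net pay: $8,571.00 − $1,908.98 = $6,662.02

$6,662.02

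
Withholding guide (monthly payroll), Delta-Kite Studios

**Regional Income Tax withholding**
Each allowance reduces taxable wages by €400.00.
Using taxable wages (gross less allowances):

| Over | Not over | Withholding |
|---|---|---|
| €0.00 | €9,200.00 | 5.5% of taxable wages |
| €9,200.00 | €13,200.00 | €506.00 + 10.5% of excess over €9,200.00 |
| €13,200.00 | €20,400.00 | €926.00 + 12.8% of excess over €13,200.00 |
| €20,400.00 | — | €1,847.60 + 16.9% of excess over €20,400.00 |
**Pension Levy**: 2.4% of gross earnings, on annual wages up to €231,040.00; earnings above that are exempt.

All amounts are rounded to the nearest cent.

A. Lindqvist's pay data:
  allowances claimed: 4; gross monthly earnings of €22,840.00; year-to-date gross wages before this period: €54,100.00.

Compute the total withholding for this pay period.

Regional Income Tax: taxable = €22,840.00 − 4×€400.00 = €21,240.00
  €1,847.60 + 16.9% × (€21,240.00 − €20,400.00) = €1,847.60 + 16.9% × €840.00 = €1,989.56
Pension Levy: 2.4% × €22,840.00 = €548.16
Total: €1,989.56 + €548.16 = €2,537.72

€2,537.72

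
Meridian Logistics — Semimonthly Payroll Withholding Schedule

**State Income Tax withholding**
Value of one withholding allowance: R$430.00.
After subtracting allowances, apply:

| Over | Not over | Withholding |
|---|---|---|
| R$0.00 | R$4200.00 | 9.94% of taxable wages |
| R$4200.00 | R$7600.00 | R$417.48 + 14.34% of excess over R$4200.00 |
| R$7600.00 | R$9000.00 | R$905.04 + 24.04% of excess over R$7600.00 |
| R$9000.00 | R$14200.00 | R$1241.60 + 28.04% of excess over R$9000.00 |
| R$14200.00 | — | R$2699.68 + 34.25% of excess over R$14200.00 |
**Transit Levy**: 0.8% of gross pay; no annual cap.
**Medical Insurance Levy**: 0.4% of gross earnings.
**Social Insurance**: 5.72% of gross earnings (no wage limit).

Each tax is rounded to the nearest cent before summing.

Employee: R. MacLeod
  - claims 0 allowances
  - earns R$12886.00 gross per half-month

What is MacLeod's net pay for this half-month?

R$9663.06

State Income Tax: taxable = R$12886.00
  R$1241.60 + 28.04% × (R$12886.00 − R$9000.00) = R$1241.60 + 28.04% × R$3886.00 = R$2331.23
Transit Levy: 0.8% × R$12886.00 = R$103.09
Medical Insurance Levy: 0.4% × R$12886.00 = R$51.54
Social Insurance: 5.72% × R$12886.00 = R$737.08
Total withheld: R$2331.23 + R$103.09 + R$51.54 + R$737.08 = R$3222.94
Net pay: R$12886.00 − R$3222.94 = R$9663.06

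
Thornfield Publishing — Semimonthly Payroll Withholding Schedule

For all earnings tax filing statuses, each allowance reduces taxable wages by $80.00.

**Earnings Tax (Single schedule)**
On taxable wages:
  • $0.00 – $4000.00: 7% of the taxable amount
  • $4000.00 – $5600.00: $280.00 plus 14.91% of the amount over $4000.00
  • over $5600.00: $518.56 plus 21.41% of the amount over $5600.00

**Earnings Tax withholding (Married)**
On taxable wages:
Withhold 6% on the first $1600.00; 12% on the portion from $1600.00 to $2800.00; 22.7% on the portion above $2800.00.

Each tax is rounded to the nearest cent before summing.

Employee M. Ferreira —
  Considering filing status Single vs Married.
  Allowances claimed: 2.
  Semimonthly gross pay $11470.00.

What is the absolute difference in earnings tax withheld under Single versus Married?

Earnings Tax (Single): taxable = $11470.00 − 2×$80.00 = $11310.00
  $518.56 + 21.41% × ($11310.00 − $5600.00) = $518.56 + 21.41% × $5710.00 = $1741.07
Earnings Tax (Married): taxable = $11470.00 − 2×$80.00 = $11310.00
  $240.00 + 22.7% × ($11310.00 − $2800.00) = $240.00 + 22.7% × $8510.00 = $2171.77
Difference: |$1741.07 − $2171.77| = $430.70 (higher under Married)

$430.70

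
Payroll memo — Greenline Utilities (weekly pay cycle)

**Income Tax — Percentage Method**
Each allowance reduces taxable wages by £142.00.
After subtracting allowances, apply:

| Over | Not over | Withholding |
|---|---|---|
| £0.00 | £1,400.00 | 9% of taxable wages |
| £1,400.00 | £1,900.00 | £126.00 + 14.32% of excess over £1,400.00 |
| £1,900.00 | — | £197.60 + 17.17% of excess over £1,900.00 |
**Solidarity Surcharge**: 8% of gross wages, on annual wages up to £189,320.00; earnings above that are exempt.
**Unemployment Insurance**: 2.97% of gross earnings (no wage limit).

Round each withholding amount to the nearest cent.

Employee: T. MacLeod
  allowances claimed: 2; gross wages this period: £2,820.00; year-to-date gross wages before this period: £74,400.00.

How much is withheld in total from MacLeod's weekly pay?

Income Tax: taxable = £2,820.00 − 2×£142.00 = £2,536.00
  £197.60 + 17.17% × (£2,536.00 − £1,900.00) = £197.60 + 17.17% × £636.00 = £306.80
Solidarity Surcharge: 8% × £2,820.00 = £225.60
Unemployment Insurance: 2.97% × £2,820.00 = £83.75
Total: £306.80 + £225.60 + £83.75 = £616.15

£616.15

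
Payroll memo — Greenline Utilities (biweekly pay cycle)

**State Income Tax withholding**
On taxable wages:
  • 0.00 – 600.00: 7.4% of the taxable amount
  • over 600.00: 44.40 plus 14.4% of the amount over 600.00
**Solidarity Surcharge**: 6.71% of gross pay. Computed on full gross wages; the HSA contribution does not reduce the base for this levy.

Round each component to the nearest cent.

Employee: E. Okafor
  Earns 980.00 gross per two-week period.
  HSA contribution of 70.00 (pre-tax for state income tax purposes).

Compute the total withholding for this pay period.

State Income Tax: taxable = 980.00 − 70.00 = 910.00
  44.40 + 14.4% × (910.00 − 600.00) = 44.40 + 14.4% × 310.00 = 89.04
Solidarity Surcharge: 6.71% × 980.00 = 65.76
Total: 89.04 + 65.76 = 154.80

154.80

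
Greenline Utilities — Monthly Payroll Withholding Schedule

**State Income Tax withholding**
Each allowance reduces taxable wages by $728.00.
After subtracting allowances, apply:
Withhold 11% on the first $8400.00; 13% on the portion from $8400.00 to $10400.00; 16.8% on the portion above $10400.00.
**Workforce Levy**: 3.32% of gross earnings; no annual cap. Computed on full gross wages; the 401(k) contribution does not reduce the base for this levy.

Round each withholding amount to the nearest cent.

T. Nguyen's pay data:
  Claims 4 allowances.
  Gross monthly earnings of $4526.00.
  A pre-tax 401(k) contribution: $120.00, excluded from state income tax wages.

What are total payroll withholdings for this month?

State Income Tax: taxable = $4526.00 − $120.00 − 4×$728.00 = $1494.00
  11% × $1494.00 = $164.34
Workforce Levy: 3.32% × $4526.00 = $150.26
Total: $164.34 + $150.26 = $314.60

$314.60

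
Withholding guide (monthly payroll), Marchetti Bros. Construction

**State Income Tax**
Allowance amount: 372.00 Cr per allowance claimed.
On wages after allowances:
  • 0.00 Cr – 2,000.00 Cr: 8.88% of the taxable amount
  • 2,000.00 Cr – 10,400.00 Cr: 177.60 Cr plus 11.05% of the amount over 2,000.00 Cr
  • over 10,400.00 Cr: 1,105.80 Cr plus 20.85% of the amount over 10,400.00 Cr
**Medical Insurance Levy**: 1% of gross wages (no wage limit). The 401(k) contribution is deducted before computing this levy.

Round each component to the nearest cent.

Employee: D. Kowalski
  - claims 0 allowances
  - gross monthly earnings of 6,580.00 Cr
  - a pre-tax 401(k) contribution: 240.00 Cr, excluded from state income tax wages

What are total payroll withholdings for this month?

720.57 Cr

State Income Tax: taxable = 6,580.00 Cr − 240.00 Cr = 6,340.00 Cr
  177.60 Cr + 11.05% × (6,340.00 Cr − 2,000.00 Cr) = 177.60 Cr + 11.05% × 4,340.00 Cr = 657.17 Cr
Medical Insurance Levy: 1% × 6,340.00 Cr = 63.40 Cr
Total: 657.17 Cr + 63.40 Cr = 720.57 Cr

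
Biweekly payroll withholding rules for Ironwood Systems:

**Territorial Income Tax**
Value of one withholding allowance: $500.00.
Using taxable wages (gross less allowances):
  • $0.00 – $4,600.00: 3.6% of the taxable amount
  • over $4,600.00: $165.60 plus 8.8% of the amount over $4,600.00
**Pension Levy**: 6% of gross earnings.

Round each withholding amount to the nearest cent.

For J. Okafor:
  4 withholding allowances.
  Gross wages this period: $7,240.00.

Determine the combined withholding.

Territorial Income Tax: taxable = $7,240.00 − 4×$500.00 = $5,240.00
  $165.60 + 8.8% × ($5,240.00 − $4,600.00) = $165.60 + 8.8% × $640.00 = $221.92
Pension Levy: 6% × $7,240.00 = $434.40
Total: $221.92 + $434.40 = $656.32

$656.32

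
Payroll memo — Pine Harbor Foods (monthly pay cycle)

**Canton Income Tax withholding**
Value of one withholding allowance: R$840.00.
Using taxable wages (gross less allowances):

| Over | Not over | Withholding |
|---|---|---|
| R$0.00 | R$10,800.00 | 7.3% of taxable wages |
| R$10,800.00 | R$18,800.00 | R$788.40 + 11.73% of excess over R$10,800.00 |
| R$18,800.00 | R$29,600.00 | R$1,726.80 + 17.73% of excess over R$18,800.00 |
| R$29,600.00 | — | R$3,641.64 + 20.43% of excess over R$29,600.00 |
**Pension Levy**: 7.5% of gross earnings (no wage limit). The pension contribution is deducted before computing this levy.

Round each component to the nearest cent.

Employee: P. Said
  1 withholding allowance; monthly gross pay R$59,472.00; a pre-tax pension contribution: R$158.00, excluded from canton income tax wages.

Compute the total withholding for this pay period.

Canton Income Tax: taxable = R$59,472.00 − R$158.00 − 1×R$840.00 = R$58,474.00
  R$3,641.64 + 20.43% × (R$58,474.00 − R$29,600.00) = R$3,641.64 + 20.43% × R$28,874.00 = R$9,540.60
Pension Levy: 7.5% × R$59,314.00 = R$4,448.55
Total: R$9,540.60 + R$4,448.55 = R$13,989.15

R$13,989.15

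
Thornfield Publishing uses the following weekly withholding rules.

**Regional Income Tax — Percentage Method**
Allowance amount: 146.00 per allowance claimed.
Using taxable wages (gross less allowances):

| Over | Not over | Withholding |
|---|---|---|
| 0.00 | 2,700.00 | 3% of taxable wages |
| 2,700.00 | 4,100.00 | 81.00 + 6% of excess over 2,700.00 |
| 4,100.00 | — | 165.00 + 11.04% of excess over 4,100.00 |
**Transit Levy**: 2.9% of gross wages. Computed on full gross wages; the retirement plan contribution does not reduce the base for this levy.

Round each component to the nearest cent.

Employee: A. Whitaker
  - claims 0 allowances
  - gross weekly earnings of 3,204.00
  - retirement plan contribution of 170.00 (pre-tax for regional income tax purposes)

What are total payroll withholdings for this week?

193.96

Regional Income Tax: taxable = 3,204.00 − 170.00 = 3,034.00
  81.00 + 6% × (3,034.00 − 2,700.00) = 81.00 + 6% × 334.00 = 101.04
Transit Levy: 2.9% × 3,204.00 = 92.92
Total: 101.04 + 92.92 = 193.96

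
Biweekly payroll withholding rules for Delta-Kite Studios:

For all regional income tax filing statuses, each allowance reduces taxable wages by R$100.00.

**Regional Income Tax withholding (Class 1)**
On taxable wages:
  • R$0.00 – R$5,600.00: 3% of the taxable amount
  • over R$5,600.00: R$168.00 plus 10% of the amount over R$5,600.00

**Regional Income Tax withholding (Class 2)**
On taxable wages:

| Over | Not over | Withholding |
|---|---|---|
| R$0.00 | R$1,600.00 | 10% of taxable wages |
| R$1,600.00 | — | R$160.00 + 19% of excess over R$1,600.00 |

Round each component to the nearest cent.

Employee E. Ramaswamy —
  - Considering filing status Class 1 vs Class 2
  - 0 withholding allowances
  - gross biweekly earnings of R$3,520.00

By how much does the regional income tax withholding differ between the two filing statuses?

R$419.20

Regional Income Tax (Class 1): taxable = R$3,520.00
  3% × R$3,520.00 = R$105.60
Regional Income Tax (Class 2): taxable = R$3,520.00
  R$160.00 + 19% × (R$3,520.00 − R$1,600.00) = R$160.00 + 19% × R$1,920.00 = R$524.80
Difference: |R$105.60 − R$524.80| = R$419.20 (higher under Class 2)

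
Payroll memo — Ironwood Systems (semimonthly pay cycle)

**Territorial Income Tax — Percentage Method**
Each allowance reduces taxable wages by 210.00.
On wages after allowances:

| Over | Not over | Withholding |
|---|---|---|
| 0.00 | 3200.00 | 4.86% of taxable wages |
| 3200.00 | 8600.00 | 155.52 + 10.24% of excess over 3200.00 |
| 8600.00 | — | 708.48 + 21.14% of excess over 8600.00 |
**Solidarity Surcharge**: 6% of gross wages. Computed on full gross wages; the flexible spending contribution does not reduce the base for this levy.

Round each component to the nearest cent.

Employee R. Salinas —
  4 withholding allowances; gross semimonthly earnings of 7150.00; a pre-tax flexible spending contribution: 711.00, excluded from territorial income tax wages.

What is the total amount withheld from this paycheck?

Territorial Income Tax: taxable = 7150.00 − 711.00 − 4×210.00 = 5599.00
  155.52 + 10.24% × (5599.00 − 3200.00) = 155.52 + 10.24% × 2399.00 = 401.18
Solidarity Surcharge: 6% × 7150.00 = 429.00
Total: 401.18 + 429.00 = 830.18

830.18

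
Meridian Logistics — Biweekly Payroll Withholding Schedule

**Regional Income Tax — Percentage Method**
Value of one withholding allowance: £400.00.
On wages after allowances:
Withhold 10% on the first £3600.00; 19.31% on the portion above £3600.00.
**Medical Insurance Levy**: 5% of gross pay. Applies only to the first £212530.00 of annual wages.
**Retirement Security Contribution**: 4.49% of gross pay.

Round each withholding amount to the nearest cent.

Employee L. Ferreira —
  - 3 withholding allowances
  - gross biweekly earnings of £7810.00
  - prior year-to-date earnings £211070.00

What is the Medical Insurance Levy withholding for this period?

Medical Insurance Levy: cap £212530.00 − YTD £211070.00 = £1460.00 subject; 5% × £1460.00 = £73.00

£73.00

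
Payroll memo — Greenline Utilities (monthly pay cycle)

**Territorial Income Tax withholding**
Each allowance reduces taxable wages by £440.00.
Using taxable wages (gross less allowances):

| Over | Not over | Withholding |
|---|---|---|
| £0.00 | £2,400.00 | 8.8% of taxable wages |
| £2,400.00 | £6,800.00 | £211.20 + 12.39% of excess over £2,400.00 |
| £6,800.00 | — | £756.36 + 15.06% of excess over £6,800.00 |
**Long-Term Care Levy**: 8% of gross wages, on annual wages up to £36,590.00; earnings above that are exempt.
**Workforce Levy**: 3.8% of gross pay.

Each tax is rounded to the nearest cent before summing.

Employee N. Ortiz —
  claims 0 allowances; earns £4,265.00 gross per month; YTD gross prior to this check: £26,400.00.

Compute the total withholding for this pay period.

£945.54

Territorial Income Tax: taxable = £4,265.00
  £211.20 + 12.39% × (£4,265.00 − £2,400.00) = £211.20 + 12.39% × £1,865.00 = £442.27
Long-Term Care Levy: 8% × £4,265.00 = £341.20
Workforce Levy: 3.8% × £4,265.00 = £162.07
Total: £442.27 + £341.20 + £162.07 = £945.54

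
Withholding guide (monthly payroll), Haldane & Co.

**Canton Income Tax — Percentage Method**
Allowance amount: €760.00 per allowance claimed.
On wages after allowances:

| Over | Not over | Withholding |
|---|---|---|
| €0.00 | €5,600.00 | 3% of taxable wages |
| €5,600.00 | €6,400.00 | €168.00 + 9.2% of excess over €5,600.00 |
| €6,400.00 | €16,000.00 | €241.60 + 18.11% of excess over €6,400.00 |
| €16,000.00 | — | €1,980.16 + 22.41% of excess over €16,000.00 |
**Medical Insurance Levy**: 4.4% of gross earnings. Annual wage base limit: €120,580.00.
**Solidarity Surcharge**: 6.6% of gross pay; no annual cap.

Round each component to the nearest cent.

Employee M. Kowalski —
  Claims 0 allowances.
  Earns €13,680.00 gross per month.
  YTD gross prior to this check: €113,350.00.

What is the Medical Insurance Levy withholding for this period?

Medical Insurance Levy: cap €120,580.00 − YTD €113,350.00 = €7,230.00 subject; 4.4% × €7,230.00 = €318.12

€318.12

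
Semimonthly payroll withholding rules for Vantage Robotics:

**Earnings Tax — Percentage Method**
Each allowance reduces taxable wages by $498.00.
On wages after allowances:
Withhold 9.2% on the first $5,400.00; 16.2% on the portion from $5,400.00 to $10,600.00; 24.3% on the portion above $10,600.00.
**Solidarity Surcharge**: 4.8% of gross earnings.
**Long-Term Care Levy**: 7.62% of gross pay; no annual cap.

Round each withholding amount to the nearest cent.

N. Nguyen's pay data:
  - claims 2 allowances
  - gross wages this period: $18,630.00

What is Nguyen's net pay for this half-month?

Earnings Tax: taxable = $18,630.00 − 2×$498.00 = $17,634.00
  $1,339.20 + 24.3% × ($17,634.00 − $10,600.00) = $1,339.20 + 24.3% × $7,034.00 = $3,048.46
Solidarity Surcharge: 4.8% × $18,630.00 = $894.24
Long-Term Care Levy: 7.62% × $18,630.00 = $1,419.61
Total withheld: $3,048.46 + $894.24 + $1,419.61 = $5,362.31
Net pay: $18,630.00 − $5,362.31 = $13,267.69

$13,267.69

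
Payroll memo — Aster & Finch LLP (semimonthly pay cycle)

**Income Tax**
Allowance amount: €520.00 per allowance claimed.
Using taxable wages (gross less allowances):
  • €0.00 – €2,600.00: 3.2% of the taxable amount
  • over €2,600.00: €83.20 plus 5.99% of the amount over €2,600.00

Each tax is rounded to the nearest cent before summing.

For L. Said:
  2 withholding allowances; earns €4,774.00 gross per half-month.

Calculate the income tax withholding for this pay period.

€151.13

Income Tax: taxable = €4,774.00 − 2×€520.00 = €3,734.00
  €83.20 + 5.99% × (€3,734.00 − €2,600.00) = €83.20 + 5.99% × €1,134.00 = €151.13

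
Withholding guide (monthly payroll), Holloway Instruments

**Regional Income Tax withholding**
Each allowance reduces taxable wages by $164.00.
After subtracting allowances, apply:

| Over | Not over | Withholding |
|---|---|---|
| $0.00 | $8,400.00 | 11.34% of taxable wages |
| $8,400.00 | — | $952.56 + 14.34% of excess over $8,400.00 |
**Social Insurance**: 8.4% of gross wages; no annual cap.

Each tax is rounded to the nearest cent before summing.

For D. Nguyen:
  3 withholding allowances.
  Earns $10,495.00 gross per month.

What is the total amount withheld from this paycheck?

Regional Income Tax: taxable = $10,495.00 − 3×$164.00 = $10,003.00
  $952.56 + 14.34% × ($10,003.00 − $8,400.00) = $952.56 + 14.34% × $1,603.00 = $1,182.43
Social Insurance: 8.4% × $10,495.00 = $881.58
Total: $1,182.43 + $881.58 = $2,064.01

$2,064.01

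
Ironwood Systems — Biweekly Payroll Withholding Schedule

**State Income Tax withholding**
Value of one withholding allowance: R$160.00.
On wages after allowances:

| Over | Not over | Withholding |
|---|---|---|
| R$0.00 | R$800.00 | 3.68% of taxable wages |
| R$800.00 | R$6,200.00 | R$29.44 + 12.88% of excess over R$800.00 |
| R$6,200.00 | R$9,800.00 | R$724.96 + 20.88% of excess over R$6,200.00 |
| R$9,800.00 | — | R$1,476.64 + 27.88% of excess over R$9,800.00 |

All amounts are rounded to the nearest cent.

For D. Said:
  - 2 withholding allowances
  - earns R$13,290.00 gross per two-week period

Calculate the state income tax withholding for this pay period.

State Income Tax: taxable = R$13,290.00 − 2×R$160.00 = R$12,970.00
  R$1,476.64 + 27.88% × (R$12,970.00 − R$9,800.00) = R$1,476.64 + 27.88% × R$3,170.00 = R$2,360.44

R$2,360.44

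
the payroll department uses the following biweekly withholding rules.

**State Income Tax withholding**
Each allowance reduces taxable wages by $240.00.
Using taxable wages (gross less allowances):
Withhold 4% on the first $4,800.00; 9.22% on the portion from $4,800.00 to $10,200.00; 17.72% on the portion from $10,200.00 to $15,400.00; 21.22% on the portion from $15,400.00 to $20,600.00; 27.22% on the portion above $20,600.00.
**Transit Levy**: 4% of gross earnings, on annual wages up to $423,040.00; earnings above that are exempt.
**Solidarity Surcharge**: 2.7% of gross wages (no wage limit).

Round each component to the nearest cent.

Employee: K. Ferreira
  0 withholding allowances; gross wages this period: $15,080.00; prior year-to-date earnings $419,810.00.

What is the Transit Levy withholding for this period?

$129.20

Transit Levy: cap $423,040.00 − YTD $419,810.00 = $3,230.00 subject; 4% × $3,230.00 = $129.20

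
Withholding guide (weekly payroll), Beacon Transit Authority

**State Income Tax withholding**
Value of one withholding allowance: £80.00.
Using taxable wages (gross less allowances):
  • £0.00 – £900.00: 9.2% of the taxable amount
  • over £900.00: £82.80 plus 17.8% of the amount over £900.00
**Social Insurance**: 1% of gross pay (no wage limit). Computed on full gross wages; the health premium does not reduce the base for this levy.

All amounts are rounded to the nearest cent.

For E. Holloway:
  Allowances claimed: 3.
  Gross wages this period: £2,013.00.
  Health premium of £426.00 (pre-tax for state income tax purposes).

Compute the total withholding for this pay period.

State Income Tax: taxable = £2,013.00 − £426.00 − 3×£80.00 = £1,347.00
  £82.80 + 17.8% × (£1,347.00 − £900.00) = £82.80 + 17.8% × £447.00 = £162.37
Social Insurance: 1% × £2,013.00 = £20.13
Total: £162.37 + £20.13 = £182.50

£182.50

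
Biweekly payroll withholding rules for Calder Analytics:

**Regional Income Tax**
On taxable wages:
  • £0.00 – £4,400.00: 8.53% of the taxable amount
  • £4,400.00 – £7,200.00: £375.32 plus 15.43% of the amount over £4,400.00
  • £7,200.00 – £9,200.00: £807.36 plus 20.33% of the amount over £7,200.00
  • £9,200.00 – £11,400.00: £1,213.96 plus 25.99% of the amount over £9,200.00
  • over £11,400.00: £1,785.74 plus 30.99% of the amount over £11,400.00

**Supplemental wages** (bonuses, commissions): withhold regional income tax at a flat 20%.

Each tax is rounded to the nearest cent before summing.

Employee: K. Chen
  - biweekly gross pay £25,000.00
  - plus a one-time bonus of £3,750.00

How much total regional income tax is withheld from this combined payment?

£6,750.38

Regional Income Tax: taxable = £25,000.00
  £1,785.74 + 30.99% × (£25,000.00 − £11,400.00) = £1,785.74 + 30.99% × £13,600.00 = £6,000.38
Supplemental (20% flat on bonus): 20% × £3,750.00 = £750.00
Total regional income tax: £6,000.38 + £750.00 = £6,750.38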